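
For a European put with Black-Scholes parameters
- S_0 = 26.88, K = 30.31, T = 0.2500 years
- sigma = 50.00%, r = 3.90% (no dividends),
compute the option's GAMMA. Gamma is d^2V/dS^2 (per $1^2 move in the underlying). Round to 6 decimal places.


Answer: Gamma = 0.056468

Derivation:
d1 = -0.3163807017; d2 = -0.5663807017
phi(d1) = 0.3794672789; exp(-qT) = 1.0000000000; exp(-rT) = 0.9902973771
Gamma = exp(-qT) * phi(d1) / (S * sigma * sqrt(T)) = 1.0000000000 * 0.3794672789 / (26.8800 * 0.5000 * 0.5000000000) = 0.056468


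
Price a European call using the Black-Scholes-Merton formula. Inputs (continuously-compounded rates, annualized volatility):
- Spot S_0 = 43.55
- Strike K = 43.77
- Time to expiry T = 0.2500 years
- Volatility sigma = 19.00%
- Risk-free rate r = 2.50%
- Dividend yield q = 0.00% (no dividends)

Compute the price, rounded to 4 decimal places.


d1 = (ln(S/K) + (r - q + 0.5*sigma^2) * T) / (sigma * sqrt(T)) = 0.06024792
d2 = d1 - sigma * sqrt(T) = -0.03475208
exp(-rT) = 0.99376949; exp(-qT) = 1.00000000
C = S_0 * exp(-qT) * N(d1) - K * exp(-rT) * N(d2)
N(d1) = 0.52402091; N(d2) = 0.48613871
C = 43.5500 * 1.00000000 * 0.52402091 - 43.7700 * 0.99376949 * 0.48613871 = 1.6754

Answer: Price = 1.6754


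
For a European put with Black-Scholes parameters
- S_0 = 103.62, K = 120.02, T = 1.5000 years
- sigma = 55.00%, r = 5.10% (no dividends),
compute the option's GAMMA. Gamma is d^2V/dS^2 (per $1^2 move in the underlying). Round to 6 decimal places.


Answer: Gamma = 0.005563

Derivation:
d1 = 0.2322516594; d2 = -0.4413580198
phi(d1) = 0.3883264412; exp(-qT) = 1.0000000000; exp(-rT) = 0.9263529143
Gamma = exp(-qT) * phi(d1) / (S * sigma * sqrt(T)) = 1.0000000000 * 0.3883264412 / (103.6200 * 0.5500 * 1.2247448714) = 0.005563


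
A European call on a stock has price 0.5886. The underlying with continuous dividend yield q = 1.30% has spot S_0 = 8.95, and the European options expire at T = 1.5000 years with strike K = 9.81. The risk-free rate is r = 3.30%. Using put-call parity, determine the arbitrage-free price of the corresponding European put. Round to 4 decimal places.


Put-call parity: C - P = S_0 * exp(-qT) - K * exp(-rT).
S_0 * exp(-qT) = 8.9500 * 0.98068890 = 8.77716561
K * exp(-rT) = 9.8100 * 0.95170516 = 9.33622760
P = C - S*exp(-qT) + K*exp(-rT)
P = 0.5886 - 8.77716561 + 9.33622760 = 1.1477

Answer: Put price = 1.1477


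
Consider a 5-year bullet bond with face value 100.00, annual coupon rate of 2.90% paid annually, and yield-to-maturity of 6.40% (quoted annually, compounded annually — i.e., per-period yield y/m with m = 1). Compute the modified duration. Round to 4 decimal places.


Coupon per period c = face * coupon_rate / m = 2.900000
Periods per year m = 1; per-period yield y/m = 0.064000
Number of cashflows N = 5
Cashflows (t years, CF_t, discount factor 1/(1+y/m)^(m*t), PV):
  t = 1.0000: CF_t = 2.900000, DF = 0.939850, PV = 2.725564
  t = 2.0000: CF_t = 2.900000, DF = 0.883317, PV = 2.561620
  t = 3.0000: CF_t = 2.900000, DF = 0.830185, PV = 2.407538
  t = 4.0000: CF_t = 2.900000, DF = 0.780249, PV = 2.262723
  t = 5.0000: CF_t = 102.900000, DF = 0.733317, PV = 75.458338
Price P = sum_t PV_t = 85.415783
First compute Macaulay numerator sum_t t * PV_t:
  t * PV_t at t = 1.0000: 2.725564
  t * PV_t at t = 2.0000: 5.123240
  t * PV_t at t = 3.0000: 7.222613
  t * PV_t at t = 4.0000: 9.050894
  t * PV_t at t = 5.0000: 377.291690
Macaulay duration D = 401.414001 / 85.415783 = 4.699530
Modified duration = D / (1 + y/m) = 4.699530 / (1 + 0.064000) = 4.416851

Answer: Modified duration = 4.4169


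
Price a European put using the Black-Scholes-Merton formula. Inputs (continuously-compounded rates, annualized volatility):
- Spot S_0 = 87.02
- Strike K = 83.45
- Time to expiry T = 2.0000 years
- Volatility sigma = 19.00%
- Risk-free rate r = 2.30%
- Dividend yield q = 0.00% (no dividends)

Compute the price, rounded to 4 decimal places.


d1 = (ln(S/K) + (r - q + 0.5*sigma^2) * T) / (sigma * sqrt(T)) = 0.46144422
d2 = d1 - sigma * sqrt(T) = 0.19274364
exp(-rT) = 0.95504196; exp(-qT) = 1.00000000
P = K * exp(-rT) * N(-d2) - S_0 * exp(-qT) * N(-d1)
N(-d1) = 0.32223997; N(-d2) = 0.42357987
P = 83.4500 * 0.95504196 * 0.42357987 - 87.0200 * 1.00000000 * 0.32223997 = 5.7173

Answer: Price = 5.7173


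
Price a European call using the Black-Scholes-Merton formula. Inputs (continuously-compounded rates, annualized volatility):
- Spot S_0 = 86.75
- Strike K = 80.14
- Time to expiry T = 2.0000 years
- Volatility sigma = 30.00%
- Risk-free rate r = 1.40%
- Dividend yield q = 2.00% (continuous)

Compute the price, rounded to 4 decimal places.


Answer: Price = 16.4247

Derivation:
d1 = (ln(S/K) + (r - q + 0.5*sigma^2) * T) / (sigma * sqrt(T)) = 0.37065433
d2 = d1 - sigma * sqrt(T) = -0.05360974
exp(-rT) = 0.97238837; exp(-qT) = 0.96078944
C = S_0 * exp(-qT) * N(d1) - K * exp(-rT) * N(d2)
N(d1) = 0.64455249; N(d2) = 0.47862305
C = 86.7500 * 0.96078944 * 0.64455249 - 80.1400 * 0.97238837 * 0.47862305 = 16.4247


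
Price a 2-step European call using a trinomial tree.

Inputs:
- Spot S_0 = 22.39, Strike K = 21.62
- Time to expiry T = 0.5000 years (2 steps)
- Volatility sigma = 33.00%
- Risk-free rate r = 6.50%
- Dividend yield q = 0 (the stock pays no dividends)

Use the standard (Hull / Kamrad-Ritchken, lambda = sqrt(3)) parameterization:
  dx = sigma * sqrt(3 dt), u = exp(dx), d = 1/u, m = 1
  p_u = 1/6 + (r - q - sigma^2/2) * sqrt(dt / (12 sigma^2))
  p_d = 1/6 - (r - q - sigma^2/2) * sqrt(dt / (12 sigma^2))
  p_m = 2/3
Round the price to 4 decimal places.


dt = T/N = 0.250000; dx = sigma*sqrt(3*dt) = 0.285788
u = exp(dx) = 1.330811; d = 1/u = 0.751422
p_u = 0.171281, p_m = 0.666667, p_d = 0.162052
Discount per step: exp(-r*dt) = 0.983881
Stock lattice S(k, j) with j the centered position index:
  k=0: S(0,+0) = 22.3900
  k=1: S(1,-1) = 16.8243; S(1,+0) = 22.3900; S(1,+1) = 29.7969
  k=2: S(2,-2) = 12.6422; S(2,-1) = 16.8243; S(2,+0) = 22.3900; S(2,+1) = 29.7969; S(2,+2) = 39.6540
Terminal payoffs V(N, j) = max(S_T - K, 0):
  V(2,-2) = 0.000000; V(2,-1) = 0.000000; V(2,+0) = 0.770000; V(2,+1) = 8.176854; V(2,+2) = 18.033975
Backward induction: V(k, j) = exp(-r*dt) * [p_u * V(k+1, j+1) + p_m * V(k+1, j) + p_d * V(k+1, j-1)]
  V(1,-1) = exp(-r*dt) * [p_u*0.770000 + p_m*0.000000 + p_d*0.000000] = 0.129761
  V(1,+0) = exp(-r*dt) * [p_u*8.176854 + p_m*0.770000 + p_d*0.000000] = 1.883025
  V(1,+1) = exp(-r*dt) * [p_u*18.033975 + p_m*8.176854 + p_d*0.770000] = 8.525228
  V(0,+0) = exp(-r*dt) * [p_u*8.525228 + p_m*1.883025 + p_d*0.129761] = 2.692478

Answer: Price = V(0,0) = 2.6925


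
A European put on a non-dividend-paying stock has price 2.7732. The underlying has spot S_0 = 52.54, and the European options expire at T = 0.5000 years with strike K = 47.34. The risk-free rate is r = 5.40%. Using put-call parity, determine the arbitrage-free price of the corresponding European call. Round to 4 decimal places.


Put-call parity: C - P = S_0 * exp(-qT) - K * exp(-rT).
S_0 * exp(-qT) = 52.5400 * 1.00000000 = 52.54000000
K * exp(-rT) = 47.3400 * 0.97336124 = 46.07892117
C = P + S*exp(-qT) - K*exp(-rT)
C = 2.7732 + 52.54000000 - 46.07892117 = 9.2343

Answer: Call price = 9.2343


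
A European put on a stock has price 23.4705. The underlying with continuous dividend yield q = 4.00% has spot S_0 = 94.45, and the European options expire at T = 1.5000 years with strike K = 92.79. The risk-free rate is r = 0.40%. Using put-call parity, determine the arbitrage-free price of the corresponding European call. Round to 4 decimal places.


Put-call parity: C - P = S_0 * exp(-qT) - K * exp(-rT).
S_0 * exp(-qT) = 94.4500 * 0.94176453 = 88.94966020
K * exp(-rT) = 92.7900 * 0.99401796 = 92.23492688
C = P + S*exp(-qT) - K*exp(-rT)
C = 23.4705 + 88.94966020 - 92.23492688 = 20.1852

Answer: Call price = 20.1852


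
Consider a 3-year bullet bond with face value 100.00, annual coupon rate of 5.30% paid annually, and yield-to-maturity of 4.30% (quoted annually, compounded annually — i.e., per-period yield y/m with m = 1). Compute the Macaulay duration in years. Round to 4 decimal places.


Answer: Macaulay duration = 2.8537 years

Derivation:
Coupon per period c = face * coupon_rate / m = 5.300000
Periods per year m = 1; per-period yield y/m = 0.043000
Number of cashflows N = 3
Cashflows (t years, CF_t, discount factor 1/(1+y/m)^(m*t), PV):
  t = 1.0000: CF_t = 5.300000, DF = 0.958773, PV = 5.081496
  t = 2.0000: CF_t = 5.300000, DF = 0.919245, PV = 4.872000
  t = 3.0000: CF_t = 105.300000, DF = 0.881347, PV = 92.805870
Price P = sum_t PV_t = 102.759365
Macaulay numerator sum_t t * PV_t:
  t * PV_t at t = 1.0000: 5.081496
  t * PV_t at t = 2.0000: 9.743999
  t * PV_t at t = 3.0000: 278.417610
Macaulay duration D = (sum_t t * PV_t) / P = 293.243105 / 102.759365 = 2.853687


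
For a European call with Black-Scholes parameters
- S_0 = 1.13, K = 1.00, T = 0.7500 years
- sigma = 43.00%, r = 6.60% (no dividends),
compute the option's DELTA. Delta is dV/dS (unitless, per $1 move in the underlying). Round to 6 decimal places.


Answer: Delta = 0.741287

Derivation:
d1 = 0.6473174222; d2 = 0.2749264985
phi(d1) = 0.3235348458; exp(-qT) = 1.0000000000; exp(-rT) = 0.9517051581
N(d1) = 0.7412867359
Delta = exp(-qT) * N(d1) = 1.0000000000 * 0.7412867359 = 0.741287


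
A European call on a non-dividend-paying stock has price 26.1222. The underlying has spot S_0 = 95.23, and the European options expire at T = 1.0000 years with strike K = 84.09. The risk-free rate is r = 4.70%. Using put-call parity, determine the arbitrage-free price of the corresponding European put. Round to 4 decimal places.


Answer: Put price = 11.1214

Derivation:
Put-call parity: C - P = S_0 * exp(-qT) - K * exp(-rT).
S_0 * exp(-qT) = 95.2300 * 1.00000000 = 95.23000000
K * exp(-rT) = 84.0900 * 0.95408740 = 80.22920926
P = C - S*exp(-qT) + K*exp(-rT)
P = 26.1222 - 95.23000000 + 80.22920926 = 11.1214


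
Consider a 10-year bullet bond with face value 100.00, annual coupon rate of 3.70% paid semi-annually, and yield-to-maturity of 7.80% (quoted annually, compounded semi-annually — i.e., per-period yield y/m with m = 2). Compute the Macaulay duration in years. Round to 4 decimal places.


Coupon per period c = face * coupon_rate / m = 1.850000
Periods per year m = 2; per-period yield y/m = 0.039000
Number of cashflows N = 20
Cashflows (t years, CF_t, discount factor 1/(1+y/m)^(m*t), PV):
  t = 0.5000: CF_t = 1.850000, DF = 0.962464, PV = 1.780558
  t = 1.0000: CF_t = 1.850000, DF = 0.926337, PV = 1.713723
  t = 1.5000: CF_t = 1.850000, DF = 0.891566, PV = 1.649397
  t = 2.0000: CF_t = 1.850000, DF = 0.858100, PV = 1.587485
  t = 2.5000: CF_t = 1.850000, DF = 0.825890, PV = 1.527897
  t = 3.0000: CF_t = 1.850000, DF = 0.794889, PV = 1.470545
  t = 3.5000: CF_t = 1.850000, DF = 0.765052, PV = 1.415347
  t = 4.0000: CF_t = 1.850000, DF = 0.736335, PV = 1.362220
  t = 4.5000: CF_t = 1.850000, DF = 0.708696, PV = 1.311088
  t = 5.0000: CF_t = 1.850000, DF = 0.682094, PV = 1.261875
  t = 5.5000: CF_t = 1.850000, DF = 0.656491, PV = 1.214509
  t = 6.0000: CF_t = 1.850000, DF = 0.631849, PV = 1.168921
  t = 6.5000: CF_t = 1.850000, DF = 0.608132, PV = 1.125044
  t = 7.0000: CF_t = 1.850000, DF = 0.585305, PV = 1.082814
  t = 7.5000: CF_t = 1.850000, DF = 0.563335, PV = 1.042170
  t = 8.0000: CF_t = 1.850000, DF = 0.542190, PV = 1.003051
  t = 8.5000: CF_t = 1.850000, DF = 0.521838, PV = 0.965400
  t = 9.0000: CF_t = 1.850000, DF = 0.502250, PV = 0.929163
  t = 9.5000: CF_t = 1.850000, DF = 0.483398, PV = 0.894286
  t = 10.0000: CF_t = 101.850000, DF = 0.465253, PV = 47.386004
Price P = sum_t PV_t = 71.891496
Macaulay numerator sum_t t * PV_t:
  t * PV_t at t = 0.5000: 0.890279
  t * PV_t at t = 1.0000: 1.713723
  t * PV_t at t = 1.5000: 2.474095
  t * PV_t at t = 2.0000: 3.174969
  t * PV_t at t = 2.5000: 3.819742
  t * PV_t at t = 3.0000: 4.411636
  t * PV_t at t = 3.5000: 4.953714
  t * PV_t at t = 4.0000: 5.448881
  t * PV_t at t = 4.5000: 5.899895
  t * PV_t at t = 5.0000: 6.309374
  t * PV_t at t = 5.5000: 6.679799
  t * PV_t at t = 6.0000: 7.013526
  t * PV_t at t = 6.5000: 7.312788
  t * PV_t at t = 7.0000: 7.579701
  t * PV_t at t = 7.5000: 7.816274
  t * PV_t at t = 8.0000: 8.024407
  t * PV_t at t = 8.5000: 8.205902
  t * PV_t at t = 9.0000: 8.362466
  t * PV_t at t = 9.5000: 8.495715
  t * PV_t at t = 10.0000: 473.860035
Macaulay duration D = (sum_t t * PV_t) / P = 582.446923 / 71.891496 = 8.101750

Answer: Macaulay duration = 8.1017 years


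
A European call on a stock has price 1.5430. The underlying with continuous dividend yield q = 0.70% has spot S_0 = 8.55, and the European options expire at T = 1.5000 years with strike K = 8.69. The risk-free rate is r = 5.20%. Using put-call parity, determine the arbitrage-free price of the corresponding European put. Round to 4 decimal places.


Put-call parity: C - P = S_0 * exp(-qT) - K * exp(-rT).
S_0 * exp(-qT) = 8.5500 * 0.98955493 = 8.46069467
K * exp(-rT) = 8.6900 * 0.92496443 = 8.03794087
P = C - S*exp(-qT) + K*exp(-rT)
P = 1.5430 - 8.46069467 + 8.03794087 = 1.1202

Answer: Put price = 1.1202


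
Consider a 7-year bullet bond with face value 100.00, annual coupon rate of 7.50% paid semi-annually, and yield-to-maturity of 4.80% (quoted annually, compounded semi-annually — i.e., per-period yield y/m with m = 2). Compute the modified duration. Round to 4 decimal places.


Coupon per period c = face * coupon_rate / m = 3.750000
Periods per year m = 2; per-period yield y/m = 0.024000
Number of cashflows N = 14
Cashflows (t years, CF_t, discount factor 1/(1+y/m)^(m*t), PV):
  t = 0.5000: CF_t = 3.750000, DF = 0.976562, PV = 3.662109
  t = 1.0000: CF_t = 3.750000, DF = 0.953674, PV = 3.576279
  t = 1.5000: CF_t = 3.750000, DF = 0.931323, PV = 3.492460
  t = 2.0000: CF_t = 3.750000, DF = 0.909495, PV = 3.410605
  t = 2.5000: CF_t = 3.750000, DF = 0.888178, PV = 3.330669
  t = 3.0000: CF_t = 3.750000, DF = 0.867362, PV = 3.252607
  t = 3.5000: CF_t = 3.750000, DF = 0.847033, PV = 3.176374
  t = 4.0000: CF_t = 3.750000, DF = 0.827181, PV = 3.101927
  t = 4.5000: CF_t = 3.750000, DF = 0.807794, PV = 3.029226
  t = 5.0000: CF_t = 3.750000, DF = 0.788861, PV = 2.958228
  t = 5.5000: CF_t = 3.750000, DF = 0.770372, PV = 2.888895
  t = 6.0000: CF_t = 3.750000, DF = 0.752316, PV = 2.821186
  t = 6.5000: CF_t = 3.750000, DF = 0.734684, PV = 2.755065
  t = 7.0000: CF_t = 103.750000, DF = 0.717465, PV = 74.436974
Price P = sum_t PV_t = 115.892604
First compute Macaulay numerator sum_t t * PV_t:
  t * PV_t at t = 0.5000: 1.831055
  t * PV_t at t = 1.0000: 3.576279
  t * PV_t at t = 1.5000: 5.238689
  t * PV_t at t = 2.0000: 6.821210
  t * PV_t at t = 2.5000: 8.326673
  t * PV_t at t = 3.0000: 9.757820
  t * PV_t at t = 3.5000: 11.117307
  t * PV_t at t = 4.0000: 12.407709
  t * PV_t at t = 4.5000: 13.631516
  t * PV_t at t = 5.0000: 14.791142
  t * PV_t at t = 5.5000: 15.888922
  t * PV_t at t = 6.0000: 16.927119
  t * PV_t at t = 6.5000: 17.907922
  t * PV_t at t = 7.0000: 521.058821
Macaulay duration D = 659.282184 / 115.892604 = 5.688734
Modified duration = D / (1 + y/m) = 5.688734 / (1 + 0.024000) = 5.555404

Answer: Modified duration = 5.5554


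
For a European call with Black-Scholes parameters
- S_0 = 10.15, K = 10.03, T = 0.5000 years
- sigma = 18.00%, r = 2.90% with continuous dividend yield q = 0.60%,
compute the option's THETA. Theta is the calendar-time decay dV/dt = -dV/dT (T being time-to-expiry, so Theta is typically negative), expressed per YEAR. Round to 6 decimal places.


Answer: Theta = -0.619111

Derivation:
d1 = 0.2474331895; d2 = 0.1201539689
phi(d1) = 0.3869150478; exp(-qT) = 0.9970044955; exp(-rT) = 0.9856046187
Theta = -S*exp(-qT)*phi(d1)*sigma/(2*sqrt(T)) - r*K*exp(-rT)*N(d2) + q*S*exp(-qT)*N(d1)
N(d1) = 0.5977135045; N(d2) = 0.5478194095; sqrt(T) = 0.7071067812
Term 1 = -10.1500 * 0.9970044955 * 0.3869150478 * 0.1800 / (2 * 0.7071067812) = -0.4983520930
Term 2 = -0.0290 * 10.0300 * 0.9856046187 * 0.5478194095 = -0.1570504107
Term 3 = 0.0060 * 10.1500 * 0.9970044955 * 0.5977135045 = 0.0362917138
Theta = -0.4983520930 + (-0.1570504107) + (0.0362917138) = -0.619111


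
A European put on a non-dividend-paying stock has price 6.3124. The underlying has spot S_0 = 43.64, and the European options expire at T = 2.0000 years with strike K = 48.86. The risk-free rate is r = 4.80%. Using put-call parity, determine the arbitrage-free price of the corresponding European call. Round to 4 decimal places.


Answer: Call price = 5.5648

Derivation:
Put-call parity: C - P = S_0 * exp(-qT) - K * exp(-rT).
S_0 * exp(-qT) = 43.6400 * 1.00000000 = 43.64000000
K * exp(-rT) = 48.8600 * 0.90846402 = 44.38755183
C = P + S*exp(-qT) - K*exp(-rT)
C = 6.3124 + 43.64000000 - 44.38755183 = 5.5648


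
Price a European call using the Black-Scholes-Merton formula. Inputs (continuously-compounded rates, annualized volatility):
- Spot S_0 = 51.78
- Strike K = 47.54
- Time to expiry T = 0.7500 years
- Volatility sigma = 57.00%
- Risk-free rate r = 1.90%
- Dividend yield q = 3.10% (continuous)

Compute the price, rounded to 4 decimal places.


d1 = (ln(S/K) + (r - q + 0.5*sigma^2) * T) / (sigma * sqrt(T)) = 0.40165349
d2 = d1 - sigma * sqrt(T) = -0.09198099
exp(-rT) = 0.98585105; exp(-qT) = 0.97701820
C = S_0 * exp(-qT) * N(d1) - K * exp(-rT) * N(d2)
N(d1) = 0.65603047; N(d2) = 0.46335657
C = 51.7800 * 0.97701820 * 0.65603047 - 47.5400 * 0.98585105 * 0.46335657 = 11.4723

Answer: Price = 11.4723


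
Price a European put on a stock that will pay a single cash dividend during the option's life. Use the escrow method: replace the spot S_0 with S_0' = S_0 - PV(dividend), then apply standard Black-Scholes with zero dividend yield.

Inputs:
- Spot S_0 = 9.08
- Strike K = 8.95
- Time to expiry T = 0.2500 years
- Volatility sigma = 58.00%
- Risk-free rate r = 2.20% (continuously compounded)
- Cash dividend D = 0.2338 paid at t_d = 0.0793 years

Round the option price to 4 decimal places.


PV(D) = D * exp(-r * t_d) = 0.2338 * 0.99825692 = 0.23339247
S_0' = S_0 - PV(D) = 9.0800 - 0.23339247 = 8.84660753
d1 = (ln(S_0'/K) + (r + sigma^2/2)*T) / (sigma*sqrt(T)) = 0.12389836
d2 = d1 - sigma*sqrt(T) = -0.16610164
exp(-rT) = 0.99451510
N(-d1) = 0.45069788; N(-d2) = 0.56596152
P = K * exp(-rT) * N(-d2) - S_0' * N(-d1) = 8.9500 * 0.99451510 * 0.56596152 - 8.84660753 * 0.45069788 = 1.0504

Answer: Price = 1.0504


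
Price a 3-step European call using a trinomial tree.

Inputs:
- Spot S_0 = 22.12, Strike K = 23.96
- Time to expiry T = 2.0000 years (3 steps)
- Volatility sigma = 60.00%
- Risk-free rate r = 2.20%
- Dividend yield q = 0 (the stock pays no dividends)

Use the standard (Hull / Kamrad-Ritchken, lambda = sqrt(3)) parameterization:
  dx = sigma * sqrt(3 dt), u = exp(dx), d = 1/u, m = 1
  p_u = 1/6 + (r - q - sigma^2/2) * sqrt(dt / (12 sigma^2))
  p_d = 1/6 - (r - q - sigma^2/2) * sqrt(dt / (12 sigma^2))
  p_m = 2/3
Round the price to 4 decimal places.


Answer: Price = V(0,0) = 6.2072

Derivation:
dt = T/N = 0.666667; dx = sigma*sqrt(3*dt) = 0.848528
u = exp(dx) = 2.336206; d = 1/u = 0.428044
p_u = 0.104598, p_m = 0.666667, p_d = 0.228735
Discount per step: exp(-r*dt) = 0.985440
Stock lattice S(k, j) with j the centered position index:
  k=0: S(0,+0) = 22.1200
  k=1: S(1,-1) = 9.4683; S(1,+0) = 22.1200; S(1,+1) = 51.6769
  k=2: S(2,-2) = 4.0529; S(2,-1) = 9.4683; S(2,+0) = 22.1200; S(2,+1) = 51.6769; S(2,+2) = 120.7278
  k=3: S(3,-3) = 1.7348; S(3,-2) = 4.0529; S(3,-1) = 9.4683; S(3,+0) = 22.1200; S(3,+1) = 51.6769; S(3,+2) = 120.7278; S(3,+3) = 282.0450
Terminal payoffs V(N, j) = max(S_T - K, 0):
  V(3,-3) = 0.000000; V(3,-2) = 0.000000; V(3,-1) = 0.000000; V(3,+0) = 0.000000; V(3,+1) = 27.716871; V(3,+2) = 96.767803; V(3,+3) = 258.084988
Backward induction: V(k, j) = exp(-r*dt) * [p_u * V(k+1, j+1) + p_m * V(k+1, j) + p_d * V(k+1, j-1)]
  V(2,-2) = exp(-r*dt) * [p_u*0.000000 + p_m*0.000000 + p_d*0.000000] = 0.000000
  V(2,-1) = exp(-r*dt) * [p_u*0.000000 + p_m*0.000000 + p_d*0.000000] = 0.000000
  V(2,+0) = exp(-r*dt) * [p_u*27.716871 + p_m*0.000000 + p_d*0.000000] = 2.856930
  V(2,+1) = exp(-r*dt) * [p_u*96.767803 + p_m*27.716871 + p_d*0.000000] = 28.183271
  V(2,+2) = exp(-r*dt) * [p_u*258.084988 + p_m*96.767803 + p_d*27.716871] = 96.422347
  V(1,-1) = exp(-r*dt) * [p_u*2.856930 + p_m*0.000000 + p_d*0.000000] = 0.294479
  V(1,+0) = exp(-r*dt) * [p_u*28.183271 + p_m*2.856930 + p_d*0.000000] = 4.781894
  V(1,+1) = exp(-r*dt) * [p_u*96.422347 + p_m*28.183271 + p_d*2.856930] = 29.098035
  V(0,+0) = exp(-r*dt) * [p_u*29.098035 + p_m*4.781894 + p_d*0.294479] = 6.207185


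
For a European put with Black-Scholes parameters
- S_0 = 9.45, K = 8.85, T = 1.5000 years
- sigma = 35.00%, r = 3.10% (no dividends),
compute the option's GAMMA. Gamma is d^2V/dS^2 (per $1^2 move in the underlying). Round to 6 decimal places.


Answer: Gamma = 0.087942

Derivation:
d1 = 0.4758362036; d2 = 0.0471754986
phi(d1) = 0.3562407262; exp(-qT) = 1.0000000000; exp(-rT) = 0.9545645606
Gamma = exp(-qT) * phi(d1) / (S * sigma * sqrt(T)) = 1.0000000000 * 0.3562407262 / (9.4500 * 0.3500 * 1.2247448714) = 0.087942


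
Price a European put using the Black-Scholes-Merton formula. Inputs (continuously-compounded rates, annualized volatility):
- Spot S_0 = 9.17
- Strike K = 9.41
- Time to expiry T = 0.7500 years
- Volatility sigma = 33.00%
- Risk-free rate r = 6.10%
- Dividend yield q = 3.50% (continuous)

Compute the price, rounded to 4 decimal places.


d1 = (ln(S/K) + (r - q + 0.5*sigma^2) * T) / (sigma * sqrt(T)) = 0.12072511
d2 = d1 - sigma * sqrt(T) = -0.16506328
exp(-rT) = 0.95528075; exp(-qT) = 0.97409154
P = K * exp(-rT) * N(-d2) - S_0 * exp(-qT) * N(-d1)
N(-d1) = 0.45195439; N(-d2) = 0.56555291
P = 9.4100 * 0.95528075 * 0.56555291 - 9.1700 * 0.97409154 * 0.45195439 = 1.0468

Answer: Price = 1.0468


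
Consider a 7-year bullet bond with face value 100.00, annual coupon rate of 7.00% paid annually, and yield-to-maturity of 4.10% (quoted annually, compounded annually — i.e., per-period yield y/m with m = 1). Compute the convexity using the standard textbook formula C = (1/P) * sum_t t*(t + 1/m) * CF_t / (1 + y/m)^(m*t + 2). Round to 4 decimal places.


Answer: Convexity = 40.6694

Derivation:
Coupon per period c = face * coupon_rate / m = 7.000000
Periods per year m = 1; per-period yield y/m = 0.041000
Number of cashflows N = 7
Cashflows (t years, CF_t, discount factor 1/(1+y/m)^(m*t), PV):
  t = 1.0000: CF_t = 7.000000, DF = 0.960615, PV = 6.724304
  t = 2.0000: CF_t = 7.000000, DF = 0.922781, PV = 6.459465
  t = 3.0000: CF_t = 7.000000, DF = 0.886437, PV = 6.205058
  t = 4.0000: CF_t = 7.000000, DF = 0.851524, PV = 5.960671
  t = 5.0000: CF_t = 7.000000, DF = 0.817987, PV = 5.725908
  t = 6.0000: CF_t = 7.000000, DF = 0.785770, PV = 5.500392
  t = 7.0000: CF_t = 107.000000, DF = 0.754823, PV = 80.766018
Price P = sum_t PV_t = 117.341816
Convexity numerator sum_t t*(t + 1/m) * CF_t / (1+y/m)^(m*t + 2):
  t = 1.0000: term = 12.410116
  t = 2.0000: term = 35.764024
  t = 3.0000: term = 68.710900
  t = 4.0000: term = 110.007845
  t = 5.0000: term = 158.512745
  t = 6.0000: term = 213.177564
  t = 7.0000: term = 4173.642432
Convexity = (1/P) * sum = 4772.225627 / 117.341816 = 40.669437


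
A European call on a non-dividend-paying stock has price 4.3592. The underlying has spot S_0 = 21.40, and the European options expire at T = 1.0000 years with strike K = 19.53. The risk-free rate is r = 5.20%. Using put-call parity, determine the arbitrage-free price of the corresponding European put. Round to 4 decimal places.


Answer: Put price = 1.4996

Derivation:
Put-call parity: C - P = S_0 * exp(-qT) - K * exp(-rT).
S_0 * exp(-qT) = 21.4000 * 1.00000000 = 21.40000000
K * exp(-rT) = 19.5300 * 0.94932887 = 18.54039277
P = C - S*exp(-qT) + K*exp(-rT)
P = 4.3592 - 21.40000000 + 18.54039277 = 1.4996


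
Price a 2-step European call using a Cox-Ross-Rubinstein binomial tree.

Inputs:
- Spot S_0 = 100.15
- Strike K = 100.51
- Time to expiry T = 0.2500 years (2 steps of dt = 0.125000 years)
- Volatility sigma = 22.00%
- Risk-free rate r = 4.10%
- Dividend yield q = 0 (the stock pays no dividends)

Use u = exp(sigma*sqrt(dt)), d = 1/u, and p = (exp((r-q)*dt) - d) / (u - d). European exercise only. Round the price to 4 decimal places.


dt = T/N = 0.125000
u = exp(sigma*sqrt(dt)) = 1.080887; d = 1/u = 0.925166
p = (exp((r-q)*dt) - d) / (u - d) = 0.513560
Discount per step: exp(-r*dt) = 0.994888
Stock lattice S(k, i) with i counting down-moves:
  k=0: S(0,0) = 100.1500
  k=1: S(1,0) = 108.2508; S(1,1) = 92.6554
  k=2: S(2,0) = 117.0069; S(2,1) = 100.1500; S(2,2) = 85.7217
Terminal payoffs V(N, i) = max(S_T - K, 0):
  V(2,0) = 16.496859; V(2,1) = 0.000000; V(2,2) = 0.000000
Backward induction: V(k, i) = exp(-r*dt) * [p * V(k+1, i) + (1-p) * V(k+1, i+1)].
  V(1,0) = exp(-r*dt) * [p*16.496859 + (1-p)*0.000000] = 8.428825
  V(1,1) = exp(-r*dt) * [p*0.000000 + (1-p)*0.000000] = 0.000000
  V(0,0) = exp(-r*dt) * [p*8.428825 + (1-p)*0.000000] = 4.306583

Answer: Price = V(0,0) = 4.3066


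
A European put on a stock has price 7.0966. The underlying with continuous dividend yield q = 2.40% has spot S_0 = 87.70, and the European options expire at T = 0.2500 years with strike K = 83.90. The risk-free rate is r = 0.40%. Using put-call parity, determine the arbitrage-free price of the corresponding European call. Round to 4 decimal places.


Answer: Call price = 10.4558

Derivation:
Put-call parity: C - P = S_0 * exp(-qT) - K * exp(-rT).
S_0 * exp(-qT) = 87.7000 * 0.99401796 = 87.17537545
K * exp(-rT) = 83.9000 * 0.99900050 = 83.81614194
C = P + S*exp(-qT) - K*exp(-rT)
C = 7.0966 + 87.17537545 - 83.81614194 = 10.4558


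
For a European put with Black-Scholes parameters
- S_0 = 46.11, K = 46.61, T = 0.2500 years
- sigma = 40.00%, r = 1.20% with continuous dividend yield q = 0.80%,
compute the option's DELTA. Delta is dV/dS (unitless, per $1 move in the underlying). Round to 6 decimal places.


Answer: Delta = -0.478675

Derivation:
d1 = 0.0510736792; d2 = -0.1489263208
phi(d1) = 0.3984222950; exp(-qT) = 0.9980019987; exp(-rT) = 0.9970044955
N(-d1) = 0.4796334048
Delta = -exp(-qT) * N(-d1) = -0.9980019987 * 0.4796334048 = -0.478675


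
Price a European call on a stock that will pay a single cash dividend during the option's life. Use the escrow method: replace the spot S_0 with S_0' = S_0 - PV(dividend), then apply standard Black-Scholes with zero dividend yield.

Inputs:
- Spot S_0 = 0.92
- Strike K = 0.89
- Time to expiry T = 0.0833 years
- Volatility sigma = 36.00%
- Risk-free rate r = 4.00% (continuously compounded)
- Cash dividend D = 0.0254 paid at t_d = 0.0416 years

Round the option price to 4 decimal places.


Answer: Price = 0.0408

Derivation:
PV(D) = D * exp(-r * t_d) = 0.0254 * 0.99833738 = 0.02535777
S_0' = S_0 - PV(D) = 0.9200 - 0.02535777 = 0.89464223
d1 = (ln(S_0'/K) + (r + sigma^2/2)*T) / (sigma*sqrt(T)) = 0.13409018
d2 = d1 - sigma*sqrt(T) = 0.03018792
exp(-rT) = 0.99667354
N(d1) = 0.55333437; N(d2) = 0.51204141
C = S_0' * N(d1) - K * exp(-rT) * N(d2) = 0.89464223 * 0.55333437 - 0.8900 * 0.99667354 * 0.51204141 = 0.0408


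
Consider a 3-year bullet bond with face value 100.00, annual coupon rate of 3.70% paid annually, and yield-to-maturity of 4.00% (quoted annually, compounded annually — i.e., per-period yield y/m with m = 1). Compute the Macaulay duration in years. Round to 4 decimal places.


Coupon per period c = face * coupon_rate / m = 3.700000
Periods per year m = 1; per-period yield y/m = 0.040000
Number of cashflows N = 3
Cashflows (t years, CF_t, discount factor 1/(1+y/m)^(m*t), PV):
  t = 1.0000: CF_t = 3.700000, DF = 0.961538, PV = 3.557692
  t = 2.0000: CF_t = 3.700000, DF = 0.924556, PV = 3.420858
  t = 3.0000: CF_t = 103.700000, DF = 0.888996, PV = 92.188922
Price P = sum_t PV_t = 99.167473
Macaulay numerator sum_t t * PV_t:
  t * PV_t at t = 1.0000: 3.557692
  t * PV_t at t = 2.0000: 6.841716
  t * PV_t at t = 3.0000: 276.566767
Macaulay duration D = (sum_t t * PV_t) / P = 286.966175 / 99.167473 = 2.893753

Answer: Macaulay duration = 2.8938 years


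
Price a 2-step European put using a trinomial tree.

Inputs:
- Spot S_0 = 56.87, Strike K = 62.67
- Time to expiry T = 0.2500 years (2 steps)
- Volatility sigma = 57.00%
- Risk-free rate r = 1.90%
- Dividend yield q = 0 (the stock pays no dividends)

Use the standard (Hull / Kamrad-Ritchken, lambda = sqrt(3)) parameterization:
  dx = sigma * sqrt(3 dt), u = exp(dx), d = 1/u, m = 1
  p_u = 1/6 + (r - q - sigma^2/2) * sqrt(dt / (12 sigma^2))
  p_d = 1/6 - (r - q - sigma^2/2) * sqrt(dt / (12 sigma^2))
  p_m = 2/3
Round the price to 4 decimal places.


Answer: Price = V(0,0) = 9.9021

Derivation:
dt = T/N = 0.125000; dx = sigma*sqrt(3*dt) = 0.349052
u = exp(dx) = 1.417723; d = 1/u = 0.705356
p_u = 0.140981, p_m = 0.666667, p_d = 0.192352
Discount per step: exp(-r*dt) = 0.997628
Stock lattice S(k, j) with j the centered position index:
  k=0: S(0,+0) = 56.8700
  k=1: S(1,-1) = 40.1136; S(1,+0) = 56.8700; S(1,+1) = 80.6259
  k=2: S(2,-2) = 28.2944; S(2,-1) = 40.1136; S(2,+0) = 56.8700; S(2,+1) = 80.6259; S(2,+2) = 114.3053
Terminal payoffs V(N, j) = max(K - S_T, 0):
  V(2,-2) = 34.375615; V(2,-1) = 22.556390; V(2,+0) = 5.800000; V(2,+1) = 0.000000; V(2,+2) = 0.000000
Backward induction: V(k, j) = exp(-r*dt) * [p_u * V(k+1, j+1) + p_m * V(k+1, j) + p_d * V(k+1, j-1)]
  V(1,-1) = exp(-r*dt) * [p_u*5.800000 + p_m*22.556390 + p_d*34.375615] = 22.414215
  V(1,+0) = exp(-r*dt) * [p_u*0.000000 + p_m*5.800000 + p_d*22.556390] = 8.185975
  V(1,+1) = exp(-r*dt) * [p_u*0.000000 + p_m*0.000000 + p_d*5.800000] = 1.112997
  V(0,+0) = exp(-r*dt) * [p_u*1.112997 + p_m*8.185975 + p_d*22.414215] = 9.902108


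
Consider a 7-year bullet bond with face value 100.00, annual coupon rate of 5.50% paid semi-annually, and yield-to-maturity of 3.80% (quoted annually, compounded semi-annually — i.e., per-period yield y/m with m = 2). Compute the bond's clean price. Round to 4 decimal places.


Answer: Price = 110.3631

Derivation:
Coupon per period c = face * coupon_rate / m = 2.750000
Periods per year m = 2; per-period yield y/m = 0.019000
Number of cashflows N = 14
Cashflows (t years, CF_t, discount factor 1/(1+y/m)^(m*t), PV):
  t = 0.5000: CF_t = 2.750000, DF = 0.981354, PV = 2.698724
  t = 1.0000: CF_t = 2.750000, DF = 0.963056, PV = 2.648405
  t = 1.5000: CF_t = 2.750000, DF = 0.945099, PV = 2.599023
  t = 2.0000: CF_t = 2.750000, DF = 0.927477, PV = 2.550562
  t = 2.5000: CF_t = 2.750000, DF = 0.910184, PV = 2.503005
  t = 3.0000: CF_t = 2.750000, DF = 0.893213, PV = 2.456335
  t = 3.5000: CF_t = 2.750000, DF = 0.876558, PV = 2.410535
  t = 4.0000: CF_t = 2.750000, DF = 0.860214, PV = 2.365589
  t = 4.5000: CF_t = 2.750000, DF = 0.844175, PV = 2.321480
  t = 5.0000: CF_t = 2.750000, DF = 0.828434, PV = 2.278195
  t = 5.5000: CF_t = 2.750000, DF = 0.812988, PV = 2.235716
  t = 6.0000: CF_t = 2.750000, DF = 0.797829, PV = 2.194030
  t = 6.5000: CF_t = 2.750000, DF = 0.782953, PV = 2.153120
  t = 7.0000: CF_t = 102.750000, DF = 0.768354, PV = 78.948386
Price P = sum_t PV_t = 110.363105


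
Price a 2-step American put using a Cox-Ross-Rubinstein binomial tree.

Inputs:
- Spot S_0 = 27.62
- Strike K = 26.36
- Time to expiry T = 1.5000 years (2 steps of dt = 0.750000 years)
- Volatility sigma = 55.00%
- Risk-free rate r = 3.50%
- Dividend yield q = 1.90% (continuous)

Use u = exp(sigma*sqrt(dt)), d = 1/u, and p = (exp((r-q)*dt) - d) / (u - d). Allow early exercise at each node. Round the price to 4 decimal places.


dt = T/N = 0.750000
u = exp(sigma*sqrt(dt)) = 1.610128; d = 1/u = 0.621068
p = (exp((r-q)*dt) - d) / (u - d) = 0.395329
Discount per step: exp(-r*dt) = 0.974092
Stock lattice S(k, i) with i counting down-moves:
  k=0: S(0,0) = 27.6200
  k=1: S(1,0) = 44.4717; S(1,1) = 17.1539
  k=2: S(2,0) = 71.6052; S(2,1) = 27.6200; S(2,2) = 10.6538
Terminal payoffs V(N, i) = max(K - S_T, 0):
  V(2,0) = 0.000000; V(2,1) = 0.000000; V(2,2) = 15.706247
Backward induction: V(k, i) = exp(-r*dt) * [p * V(k+1, i) + (1-p) * V(k+1, i+1)]; then take max(V_cont, immediate exercise) for American.
  V(1,0) = exp(-r*dt) * [p*0.000000 + (1-p)*0.000000] = 0.000000; exercise = 0.000000; V(1,0) = max -> 0.000000
  V(1,1) = exp(-r*dt) * [p*0.000000 + (1-p)*15.706247] = 9.251061; exercise = 9.206089; V(1,1) = max -> 9.251061
  V(0,0) = exp(-r*dt) * [p*0.000000 + (1-p)*9.251061] = 5.448923; exercise = 0.000000; V(0,0) = max -> 5.448923

Answer: Price = V(0,0) = 5.4489


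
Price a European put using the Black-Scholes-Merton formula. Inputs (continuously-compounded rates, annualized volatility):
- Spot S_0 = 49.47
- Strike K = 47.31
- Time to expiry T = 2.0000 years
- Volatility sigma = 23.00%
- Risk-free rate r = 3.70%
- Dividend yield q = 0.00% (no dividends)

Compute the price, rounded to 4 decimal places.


Answer: Price = 3.6594

Derivation:
d1 = (ln(S/K) + (r - q + 0.5*sigma^2) * T) / (sigma * sqrt(T)) = 0.52739324
d2 = d1 - sigma * sqrt(T) = 0.20212412
exp(-rT) = 0.92867169; exp(-qT) = 1.00000000
P = K * exp(-rT) * N(-d2) - S_0 * exp(-qT) * N(-d1)
N(-d1) = 0.29896027; N(-d2) = 0.41990984
P = 47.3100 * 0.92867169 * 0.41990984 - 49.4700 * 1.00000000 * 0.29896027 = 3.6594


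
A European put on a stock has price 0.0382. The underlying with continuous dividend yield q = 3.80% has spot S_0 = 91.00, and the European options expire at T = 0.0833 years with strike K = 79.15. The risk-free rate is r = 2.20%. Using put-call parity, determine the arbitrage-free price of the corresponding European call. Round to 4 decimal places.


Put-call parity: C - P = S_0 * exp(-qT) - K * exp(-rT).
S_0 * exp(-qT) = 91.0000 * 0.99683960 = 90.71240402
K * exp(-rT) = 79.1500 * 0.99816908 = 79.00508254
C = P + S*exp(-qT) - K*exp(-rT)
C = 0.0382 + 90.71240402 - 79.00508254 = 11.7455

Answer: Call price = 11.7455


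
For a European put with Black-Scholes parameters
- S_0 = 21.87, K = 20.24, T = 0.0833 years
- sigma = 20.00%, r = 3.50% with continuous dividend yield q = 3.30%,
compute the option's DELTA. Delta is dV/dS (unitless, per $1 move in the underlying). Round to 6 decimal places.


Answer: Delta = -0.084554

Derivation:
d1 = 1.3735760903; d2 = 1.3158526115
phi(d1) = 0.1553159001; exp(-qT) = 0.9972548748; exp(-rT) = 0.9970887459
N(-d1) = 0.0847866620
Delta = -exp(-qT) * N(-d1) = -0.9972548748 * 0.0847866620 = -0.084554


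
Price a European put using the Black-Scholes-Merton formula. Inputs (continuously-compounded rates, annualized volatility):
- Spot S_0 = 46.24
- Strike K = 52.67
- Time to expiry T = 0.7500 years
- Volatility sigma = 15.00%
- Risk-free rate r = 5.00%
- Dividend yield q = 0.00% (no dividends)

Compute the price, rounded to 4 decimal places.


Answer: Price = 5.3688

Derivation:
d1 = (ln(S/K) + (r - q + 0.5*sigma^2) * T) / (sigma * sqrt(T)) = -0.64865926
d2 = d1 - sigma * sqrt(T) = -0.77856307
exp(-rT) = 0.96319442; exp(-qT) = 1.00000000
P = K * exp(-rT) * N(-d2) - S_0 * exp(-qT) * N(-d1)
N(-d1) = 0.74172068; N(-d2) = 0.78188143
P = 52.6700 * 0.96319442 * 0.78188143 - 46.2400 * 1.00000000 * 0.74172068 = 5.3688


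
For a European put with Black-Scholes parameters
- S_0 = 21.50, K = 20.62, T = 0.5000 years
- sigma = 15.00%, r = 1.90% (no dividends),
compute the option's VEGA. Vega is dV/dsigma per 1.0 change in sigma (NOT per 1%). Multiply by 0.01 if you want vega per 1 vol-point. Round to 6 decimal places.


Answer: Vega = 5.251763

Derivation:
d1 = 0.5366134985; d2 = 0.4305474813
phi(d1) = 0.3454471699; exp(-qT) = 1.0000000000; exp(-rT) = 0.9905449824
Vega = S * exp(-qT) * phi(d1) * sqrt(T) = 21.5000 * 1.0000000000 * 0.3454471699 * 0.7071067812 = 5.251763


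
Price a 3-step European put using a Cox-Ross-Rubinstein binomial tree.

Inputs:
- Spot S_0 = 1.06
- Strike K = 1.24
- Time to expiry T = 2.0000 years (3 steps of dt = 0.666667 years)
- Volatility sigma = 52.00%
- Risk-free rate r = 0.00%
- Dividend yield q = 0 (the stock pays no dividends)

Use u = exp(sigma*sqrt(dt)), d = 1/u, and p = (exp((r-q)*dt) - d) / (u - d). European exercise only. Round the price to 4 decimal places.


Answer: Price = V(0,0) = 0.4455

Derivation:
dt = T/N = 0.666667
u = exp(sigma*sqrt(dt)) = 1.528945; d = 1/u = 0.654046
p = (exp((r-q)*dt) - d) / (u - d) = 0.395422
Discount per step: exp(-r*dt) = 1.000000
Stock lattice S(k, i) with i counting down-moves:
  k=0: S(0,0) = 1.0600
  k=1: S(1,0) = 1.6207; S(1,1) = 0.6933
  k=2: S(2,0) = 2.4779; S(2,1) = 1.0600; S(2,2) = 0.4534
  k=3: S(3,0) = 3.7886; S(3,1) = 1.6207; S(3,2) = 0.6933; S(3,3) = 0.2966
Terminal payoffs V(N, i) = max(K - S_T, 0):
  V(3,0) = 0.000000; V(3,1) = 0.000000; V(3,2) = 0.546712; V(3,3) = 0.943428
Backward induction: V(k, i) = exp(-r*dt) * [p * V(k+1, i) + (1-p) * V(k+1, i+1)].
  V(2,0) = exp(-r*dt) * [p*0.000000 + (1-p)*0.000000] = 0.000000
  V(2,1) = exp(-r*dt) * [p*0.000000 + (1-p)*0.546712] = 0.330530
  V(2,2) = exp(-r*dt) * [p*0.546712 + (1-p)*0.943428] = 0.786558
  V(1,0) = exp(-r*dt) * [p*0.000000 + (1-p)*0.330530] = 0.199831
  V(1,1) = exp(-r*dt) * [p*0.330530 + (1-p)*0.786558] = 0.606235
  V(0,0) = exp(-r*dt) * [p*0.199831 + (1-p)*0.606235] = 0.445534


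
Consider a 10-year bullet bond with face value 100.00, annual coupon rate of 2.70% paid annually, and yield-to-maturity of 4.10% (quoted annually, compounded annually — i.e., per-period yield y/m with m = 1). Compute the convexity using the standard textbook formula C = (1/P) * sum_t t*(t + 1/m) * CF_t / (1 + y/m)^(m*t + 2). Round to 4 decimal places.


Coupon per period c = face * coupon_rate / m = 2.700000
Periods per year m = 1; per-period yield y/m = 0.041000
Number of cashflows N = 10
Cashflows (t years, CF_t, discount factor 1/(1+y/m)^(m*t), PV):
  t = 1.0000: CF_t = 2.700000, DF = 0.960615, PV = 2.593660
  t = 2.0000: CF_t = 2.700000, DF = 0.922781, PV = 2.491508
  t = 3.0000: CF_t = 2.700000, DF = 0.886437, PV = 2.393380
  t = 4.0000: CF_t = 2.700000, DF = 0.851524, PV = 2.299116
  t = 5.0000: CF_t = 2.700000, DF = 0.817987, PV = 2.208565
  t = 6.0000: CF_t = 2.700000, DF = 0.785770, PV = 2.121580
  t = 7.0000: CF_t = 2.700000, DF = 0.754823, PV = 2.038021
  t = 8.0000: CF_t = 2.700000, DF = 0.725094, PV = 1.957753
  t = 9.0000: CF_t = 2.700000, DF = 0.696536, PV = 1.880647
  t = 10.0000: CF_t = 102.700000, DF = 0.669103, PV = 68.716835
Price P = sum_t PV_t = 88.701064
Convexity numerator sum_t t*(t + 1/m) * CF_t / (1+y/m)^(m*t + 2):
  t = 1.0000: term = 4.786759
  t = 2.0000: term = 13.794695
  t = 3.0000: term = 26.502776
  t = 4.0000: term = 42.431598
  t = 5.0000: term = 61.140630
  t = 6.0000: term = 82.225632
  t = 7.0000: term = 105.316211
  t = 8.0000: term = 130.073542
  t = 9.0000: term = 156.188210
  t = 10.0000: term = 6975.163220
Convexity = (1/P) * sum = 7597.623272 / 88.701064 = 85.654252

Answer: Convexity = 85.6543


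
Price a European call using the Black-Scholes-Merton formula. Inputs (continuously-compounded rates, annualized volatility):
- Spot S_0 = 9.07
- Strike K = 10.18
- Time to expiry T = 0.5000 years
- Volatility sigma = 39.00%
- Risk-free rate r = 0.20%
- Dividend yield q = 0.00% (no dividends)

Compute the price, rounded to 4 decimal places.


d1 = (ln(S/K) + (r - q + 0.5*sigma^2) * T) / (sigma * sqrt(T)) = -0.27714143
d2 = d1 - sigma * sqrt(T) = -0.55291307
exp(-rT) = 0.99900050; exp(-qT) = 1.00000000
C = S_0 * exp(-qT) * N(d1) - K * exp(-rT) * N(d2)
N(d1) = 0.39083576; N(d2) = 0.29016147
C = 9.0700 * 1.00000000 * 0.39083576 - 10.1800 * 0.99900050 * 0.29016147 = 0.5940

Answer: Price = 0.5940


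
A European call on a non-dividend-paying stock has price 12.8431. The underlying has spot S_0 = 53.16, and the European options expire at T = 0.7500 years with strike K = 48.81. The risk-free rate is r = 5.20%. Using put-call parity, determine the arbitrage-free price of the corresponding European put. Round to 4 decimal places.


Answer: Put price = 6.6262

Derivation:
Put-call parity: C - P = S_0 * exp(-qT) - K * exp(-rT).
S_0 * exp(-qT) = 53.1600 * 1.00000000 = 53.16000000
K * exp(-rT) = 48.8100 * 0.96175071 = 46.94305211
P = C - S*exp(-qT) + K*exp(-rT)
P = 12.8431 - 53.16000000 + 46.94305211 = 6.6262


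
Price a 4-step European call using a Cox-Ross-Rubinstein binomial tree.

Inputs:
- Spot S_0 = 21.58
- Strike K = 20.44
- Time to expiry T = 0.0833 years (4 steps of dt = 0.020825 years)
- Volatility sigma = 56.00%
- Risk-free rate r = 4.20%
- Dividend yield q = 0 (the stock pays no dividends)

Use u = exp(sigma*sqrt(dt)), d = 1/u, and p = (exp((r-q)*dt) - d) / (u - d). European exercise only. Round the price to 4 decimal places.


dt = T/N = 0.020825
u = exp(sigma*sqrt(dt)) = 1.084168; d = 1/u = 0.922366
p = (exp((r-q)*dt) - d) / (u - d) = 0.485216
Discount per step: exp(-r*dt) = 0.999126
Stock lattice S(k, i) with i counting down-moves:
  k=0: S(0,0) = 21.5800
  k=1: S(1,0) = 23.3963; S(1,1) = 19.9047
  k=2: S(2,0) = 25.3656; S(2,1) = 21.5800; S(2,2) = 18.3594
  k=3: S(3,0) = 27.5005; S(3,1) = 23.3963; S(3,2) = 19.9047; S(3,3) = 16.9341
  k=4: S(4,0) = 29.8152; S(4,1) = 25.3656; S(4,2) = 21.5800; S(4,3) = 18.3594; S(4,4) = 15.6194
Terminal payoffs V(N, i) = max(S_T - K, 0):
  V(4,0) = 9.375203; V(4,1) = 4.925569; V(4,2) = 1.140000; V(4,3) = 0.000000; V(4,4) = 0.000000
Backward induction: V(k, i) = exp(-r*dt) * [p * V(k+1, i) + (1-p) * V(k+1, i+1)].
  V(3,0) = exp(-r*dt) * [p*9.375203 + (1-p)*4.925569] = 7.078408
  V(3,1) = exp(-r*dt) * [p*4.925569 + (1-p)*1.140000] = 2.974215
  V(3,2) = exp(-r*dt) * [p*1.140000 + (1-p)*0.000000] = 0.552662
  V(3,3) = exp(-r*dt) * [p*0.000000 + (1-p)*0.000000] = 0.000000
  V(2,0) = exp(-r*dt) * [p*7.078408 + (1-p)*2.974215] = 4.961293
  V(2,1) = exp(-r*dt) * [p*2.974215 + (1-p)*0.552662] = 1.726128
  V(2,2) = exp(-r*dt) * [p*0.552662 + (1-p)*0.000000] = 0.267926
  V(1,0) = exp(-r*dt) * [p*4.961293 + (1-p)*1.726128] = 3.293000
  V(1,1) = exp(-r*dt) * [p*1.726128 + (1-p)*0.267926] = 0.974616
  V(0,0) = exp(-r*dt) * [p*3.293000 + (1-p)*0.974616] = 2.097697

Answer: Price = V(0,0) = 2.0977
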